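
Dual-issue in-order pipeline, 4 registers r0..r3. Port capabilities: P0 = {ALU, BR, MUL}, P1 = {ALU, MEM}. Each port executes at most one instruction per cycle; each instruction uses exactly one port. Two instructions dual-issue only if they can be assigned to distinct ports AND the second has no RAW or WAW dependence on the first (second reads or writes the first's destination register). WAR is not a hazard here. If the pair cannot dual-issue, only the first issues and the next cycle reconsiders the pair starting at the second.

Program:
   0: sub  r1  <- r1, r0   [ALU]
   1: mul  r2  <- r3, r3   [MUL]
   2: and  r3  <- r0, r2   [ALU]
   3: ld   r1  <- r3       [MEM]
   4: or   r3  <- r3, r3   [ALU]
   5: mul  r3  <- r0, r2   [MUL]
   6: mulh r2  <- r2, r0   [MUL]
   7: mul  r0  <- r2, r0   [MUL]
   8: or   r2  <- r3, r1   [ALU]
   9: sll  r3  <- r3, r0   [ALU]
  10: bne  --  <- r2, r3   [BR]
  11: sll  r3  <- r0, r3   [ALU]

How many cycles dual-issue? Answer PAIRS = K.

c0: i0&i1 sub.ALU mul.MUL  pair
c1: i2 and.ALU  RAW r3
c2: i3&i4 ld.MEM or.ALU  pair
c3: i5 mul.MUL  no-port MUL/MUL
c4: i6 mulh.MUL  no-port MUL/MUL
c5: i7&i8 mul.MUL or.ALU  pair
c6: i9 sll.ALU  RAW r3
c7: i10&i11 bne.BR sll.ALU  pair

PAIRS = 4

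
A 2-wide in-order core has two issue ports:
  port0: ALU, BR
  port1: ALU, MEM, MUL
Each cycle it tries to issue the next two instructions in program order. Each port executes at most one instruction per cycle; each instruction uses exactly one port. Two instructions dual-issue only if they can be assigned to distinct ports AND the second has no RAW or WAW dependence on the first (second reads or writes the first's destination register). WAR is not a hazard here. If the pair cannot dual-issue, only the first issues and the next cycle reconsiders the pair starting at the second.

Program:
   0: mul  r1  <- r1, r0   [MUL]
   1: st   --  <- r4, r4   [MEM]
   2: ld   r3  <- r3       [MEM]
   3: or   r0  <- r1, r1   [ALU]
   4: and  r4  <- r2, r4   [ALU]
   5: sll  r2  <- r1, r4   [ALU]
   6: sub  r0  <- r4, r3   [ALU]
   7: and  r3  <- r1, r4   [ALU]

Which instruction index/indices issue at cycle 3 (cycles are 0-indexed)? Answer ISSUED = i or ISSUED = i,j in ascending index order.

[0] i0  mul  -- no-port MUL/MEM
[1] i1  st  -- no-port MEM/MEM
[2] i2,i3  ld/or  -- dual
[3] i4  and  -- RAW r4
[4] i5,i6  sll/sub  -- dual
[5] i7  and  -- tail

ISSUED = 4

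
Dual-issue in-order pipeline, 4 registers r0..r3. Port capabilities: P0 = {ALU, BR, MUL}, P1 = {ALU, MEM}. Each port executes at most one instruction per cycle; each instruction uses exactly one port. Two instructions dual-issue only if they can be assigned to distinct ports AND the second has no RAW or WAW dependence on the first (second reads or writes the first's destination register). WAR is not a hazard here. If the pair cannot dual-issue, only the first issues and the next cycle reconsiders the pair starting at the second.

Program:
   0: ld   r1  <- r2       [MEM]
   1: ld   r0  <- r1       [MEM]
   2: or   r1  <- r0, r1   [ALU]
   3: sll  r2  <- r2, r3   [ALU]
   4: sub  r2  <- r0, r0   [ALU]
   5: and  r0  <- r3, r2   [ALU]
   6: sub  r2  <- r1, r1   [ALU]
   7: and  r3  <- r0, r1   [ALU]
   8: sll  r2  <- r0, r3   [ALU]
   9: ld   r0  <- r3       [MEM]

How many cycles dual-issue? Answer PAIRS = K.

c0: i0 ld.MEM  no-port MEM/MEM
c1: i1 ld.MEM  RAW r0
c2: i2&i3 or.ALU;sll.ALU  pair
c3: i4 sub.ALU  RAW r2
c4: i5&i6 and.ALU;sub.ALU  pair
c5: i7 and.ALU  RAW r3
c6: i8&i9 sll.ALU;ld.MEM  pair

PAIRS = 3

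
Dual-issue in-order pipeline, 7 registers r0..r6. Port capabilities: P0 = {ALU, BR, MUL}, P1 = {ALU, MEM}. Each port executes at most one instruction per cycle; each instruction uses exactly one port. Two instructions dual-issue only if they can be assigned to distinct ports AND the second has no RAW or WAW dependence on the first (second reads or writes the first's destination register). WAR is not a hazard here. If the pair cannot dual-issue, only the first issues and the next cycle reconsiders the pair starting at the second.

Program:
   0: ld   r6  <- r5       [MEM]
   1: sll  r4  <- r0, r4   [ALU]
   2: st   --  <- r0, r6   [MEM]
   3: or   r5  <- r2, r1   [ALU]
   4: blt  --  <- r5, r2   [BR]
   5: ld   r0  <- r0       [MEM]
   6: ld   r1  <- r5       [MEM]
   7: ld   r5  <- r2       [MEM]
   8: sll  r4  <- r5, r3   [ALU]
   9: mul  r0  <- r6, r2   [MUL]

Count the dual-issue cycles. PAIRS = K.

c0: i0,i1 ld sll  2-wide
c1: i2,i3 st or  2-wide
c2: i4,i5 blt ld  2-wide
c3: i6 ld  no-port MEM/MEM
c4: i7 ld  RAW r5
c5: i8,i9 sll mul  2-wide

PAIRS = 4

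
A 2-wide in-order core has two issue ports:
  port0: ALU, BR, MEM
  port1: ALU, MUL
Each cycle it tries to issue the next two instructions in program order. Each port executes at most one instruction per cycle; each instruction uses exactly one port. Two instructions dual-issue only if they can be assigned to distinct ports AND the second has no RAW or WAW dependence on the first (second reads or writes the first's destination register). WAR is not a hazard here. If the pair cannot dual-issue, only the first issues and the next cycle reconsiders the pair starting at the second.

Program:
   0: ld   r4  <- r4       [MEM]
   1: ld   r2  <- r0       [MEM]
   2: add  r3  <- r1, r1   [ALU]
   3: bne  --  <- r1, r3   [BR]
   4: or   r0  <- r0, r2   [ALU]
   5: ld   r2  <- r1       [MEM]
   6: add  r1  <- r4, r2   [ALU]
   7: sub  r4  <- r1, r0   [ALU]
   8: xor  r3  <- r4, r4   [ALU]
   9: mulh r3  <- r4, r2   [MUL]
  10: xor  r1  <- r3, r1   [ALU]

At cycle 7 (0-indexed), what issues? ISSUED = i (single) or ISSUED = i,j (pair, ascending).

[0] i0  ld.MEM  -- no-port MEM/MEM
[1] i1/i2  ld.MEM/add.ALU  -- pair
[2] i3/i4  bne.BR/or.ALU  -- pair
[3] i5  ld.MEM  -- RAW r2
[4] i6  add.ALU  -- RAW r1
[5] i7  sub.ALU  -- RAW r4
[6] i8  xor.ALU  -- WAW r3
[7] i9  mulh.MUL  -- RAW r3
[8] i10  xor.ALU  -- tail

ISSUED = 9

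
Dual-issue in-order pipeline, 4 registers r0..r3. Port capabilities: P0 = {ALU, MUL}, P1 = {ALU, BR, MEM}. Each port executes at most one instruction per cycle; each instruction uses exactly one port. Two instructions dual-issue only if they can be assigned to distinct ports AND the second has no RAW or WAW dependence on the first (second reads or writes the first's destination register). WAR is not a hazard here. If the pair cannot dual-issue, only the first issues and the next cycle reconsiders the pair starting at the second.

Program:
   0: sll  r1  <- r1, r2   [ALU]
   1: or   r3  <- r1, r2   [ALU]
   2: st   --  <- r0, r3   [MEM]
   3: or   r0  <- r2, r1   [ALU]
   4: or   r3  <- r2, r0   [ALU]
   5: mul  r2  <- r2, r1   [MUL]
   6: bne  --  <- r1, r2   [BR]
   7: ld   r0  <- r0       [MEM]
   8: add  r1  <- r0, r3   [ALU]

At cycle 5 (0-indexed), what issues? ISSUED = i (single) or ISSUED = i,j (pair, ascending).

ISSUED = 7

t=0 i0:sll ; RAW r1
t=1 i1:or ; RAW r3
t=2 i2+i3:st;or ; dual
t=3 i4+i5:or;mul ; dual
t=4 i6:bne ; no-port BR/MEM
t=5 i7:ld ; RAW r0
t=6 i8:add ; tail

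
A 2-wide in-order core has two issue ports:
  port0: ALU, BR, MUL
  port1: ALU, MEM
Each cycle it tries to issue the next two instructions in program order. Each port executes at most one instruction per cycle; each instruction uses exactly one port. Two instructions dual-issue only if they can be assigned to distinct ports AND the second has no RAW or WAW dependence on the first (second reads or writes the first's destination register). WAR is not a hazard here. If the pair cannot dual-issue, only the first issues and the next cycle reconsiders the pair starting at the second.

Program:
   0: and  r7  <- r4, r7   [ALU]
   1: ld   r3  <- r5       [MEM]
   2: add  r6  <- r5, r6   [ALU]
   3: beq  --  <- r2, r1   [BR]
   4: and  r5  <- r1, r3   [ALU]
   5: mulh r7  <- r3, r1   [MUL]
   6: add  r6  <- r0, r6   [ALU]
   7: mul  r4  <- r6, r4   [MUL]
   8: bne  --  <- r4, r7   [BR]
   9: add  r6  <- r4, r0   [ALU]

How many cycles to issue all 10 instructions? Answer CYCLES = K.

#0 head=0: and.ALU+ld.MEM i0,i1 dual
#1 head=2: add.ALU+beq.BR i2,i3 dual
#2 head=4: and.ALU+mulh.MUL i4,i5 dual
#3 head=6: add.ALU i6 RAW r6
#4 head=7: mul.MUL i7 no-port MUL/BR
#5 head=8: bne.BR+add.ALU i8,i9 dual

CYCLES = 6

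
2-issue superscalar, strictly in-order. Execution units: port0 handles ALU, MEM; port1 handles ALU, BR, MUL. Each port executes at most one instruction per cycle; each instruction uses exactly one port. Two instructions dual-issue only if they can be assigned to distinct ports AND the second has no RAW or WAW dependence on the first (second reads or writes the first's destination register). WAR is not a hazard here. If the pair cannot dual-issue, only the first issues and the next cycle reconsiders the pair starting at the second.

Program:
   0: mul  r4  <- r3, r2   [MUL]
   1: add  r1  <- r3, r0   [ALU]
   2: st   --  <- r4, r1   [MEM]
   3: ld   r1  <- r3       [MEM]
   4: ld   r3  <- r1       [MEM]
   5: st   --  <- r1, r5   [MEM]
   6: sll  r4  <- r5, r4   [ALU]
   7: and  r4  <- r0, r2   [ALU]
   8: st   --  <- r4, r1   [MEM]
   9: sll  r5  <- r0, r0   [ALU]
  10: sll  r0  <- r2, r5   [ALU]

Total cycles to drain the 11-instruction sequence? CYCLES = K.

CYCLES = 8

#0 head=0: mul.MUL/add.ALU i0,i1 2-wide
#1 head=2: st.MEM i2 no-port MEM/MEM
#2 head=3: ld.MEM i3 no-port MEM/MEM
#3 head=4: ld.MEM i4 no-port MEM/MEM
#4 head=5: st.MEM/sll.ALU i5,i6 2-wide
#5 head=7: and.ALU i7 RAW r4
#6 head=8: st.MEM/sll.ALU i8,i9 2-wide
#7 head=10: sll.ALU i10 tail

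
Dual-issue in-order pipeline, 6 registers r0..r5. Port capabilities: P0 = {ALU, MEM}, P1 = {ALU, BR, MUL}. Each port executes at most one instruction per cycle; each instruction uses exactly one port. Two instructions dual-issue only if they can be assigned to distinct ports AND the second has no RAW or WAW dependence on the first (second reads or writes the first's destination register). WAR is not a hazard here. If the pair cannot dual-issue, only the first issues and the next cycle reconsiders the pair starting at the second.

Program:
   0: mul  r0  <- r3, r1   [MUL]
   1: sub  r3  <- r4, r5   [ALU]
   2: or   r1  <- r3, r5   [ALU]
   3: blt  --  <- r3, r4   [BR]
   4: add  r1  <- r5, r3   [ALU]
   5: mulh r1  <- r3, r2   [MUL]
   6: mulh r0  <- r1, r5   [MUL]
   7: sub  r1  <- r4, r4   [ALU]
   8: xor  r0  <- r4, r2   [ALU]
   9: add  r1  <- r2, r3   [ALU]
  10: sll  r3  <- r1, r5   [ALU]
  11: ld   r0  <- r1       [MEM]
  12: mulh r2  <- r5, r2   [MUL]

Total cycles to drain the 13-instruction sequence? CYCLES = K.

  cy0 -> i0/i1 (mul/sub) dual
  cy1 -> i2/i3 (or/blt) dual
  cy2 -> i4 (add) WAW r1
  cy3 -> i5 (mulh) no-port MUL/MUL
  cy4 -> i6/i7 (mulh/sub) dual
  cy5 -> i8/i9 (xor/add) dual
  cy6 -> i10/i11 (sll/ld) dual
  cy7 -> i12 (mulh) tail

CYCLES = 8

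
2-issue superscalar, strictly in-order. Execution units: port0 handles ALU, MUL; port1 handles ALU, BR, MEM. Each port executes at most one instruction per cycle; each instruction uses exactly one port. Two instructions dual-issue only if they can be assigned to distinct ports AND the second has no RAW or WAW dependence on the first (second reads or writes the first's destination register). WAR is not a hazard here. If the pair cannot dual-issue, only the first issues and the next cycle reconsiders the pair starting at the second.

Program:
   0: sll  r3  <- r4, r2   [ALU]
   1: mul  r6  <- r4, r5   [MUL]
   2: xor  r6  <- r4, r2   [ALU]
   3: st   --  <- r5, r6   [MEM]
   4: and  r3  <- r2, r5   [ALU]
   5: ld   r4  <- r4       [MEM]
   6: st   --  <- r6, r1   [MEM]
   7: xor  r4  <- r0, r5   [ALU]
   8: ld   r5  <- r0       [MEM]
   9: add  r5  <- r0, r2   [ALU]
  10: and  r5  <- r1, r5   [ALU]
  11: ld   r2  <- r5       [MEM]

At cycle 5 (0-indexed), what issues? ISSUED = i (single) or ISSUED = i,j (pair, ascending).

#0 head=0: sll.ALU;mul.MUL i0/i1 2-wide
#1 head=2: xor.ALU i2 RAW r6
#2 head=3: st.MEM;and.ALU i3/i4 2-wide
#3 head=5: ld.MEM i5 no-port MEM/MEM
#4 head=6: st.MEM;xor.ALU i6/i7 2-wide
#5 head=8: ld.MEM i8 WAW r5
#6 head=9: add.ALU i9 RAW+WAW r5
#7 head=10: and.ALU i10 RAW r5
#8 head=11: ld.MEM i11 tail

ISSUED = 8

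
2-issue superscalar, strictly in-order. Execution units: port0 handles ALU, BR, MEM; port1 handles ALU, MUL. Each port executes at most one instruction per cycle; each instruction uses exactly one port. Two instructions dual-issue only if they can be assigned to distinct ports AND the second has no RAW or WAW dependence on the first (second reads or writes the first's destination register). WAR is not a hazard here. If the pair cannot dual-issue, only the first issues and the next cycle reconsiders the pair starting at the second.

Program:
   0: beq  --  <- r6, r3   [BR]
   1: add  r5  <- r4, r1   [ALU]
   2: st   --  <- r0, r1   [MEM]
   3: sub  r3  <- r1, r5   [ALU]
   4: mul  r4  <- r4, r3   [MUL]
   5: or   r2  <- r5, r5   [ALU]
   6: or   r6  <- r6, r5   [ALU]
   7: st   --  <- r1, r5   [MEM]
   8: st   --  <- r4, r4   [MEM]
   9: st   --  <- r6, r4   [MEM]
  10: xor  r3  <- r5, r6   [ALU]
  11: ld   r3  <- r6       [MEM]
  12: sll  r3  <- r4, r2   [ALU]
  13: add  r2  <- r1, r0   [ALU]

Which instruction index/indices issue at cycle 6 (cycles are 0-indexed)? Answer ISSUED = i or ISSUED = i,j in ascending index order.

#0 head=0: beq.BR add.ALU i0,i1 dual
#1 head=2: st.MEM sub.ALU i2,i3 dual
#2 head=4: mul.MUL or.ALU i4,i5 dual
#3 head=6: or.ALU st.MEM i6,i7 dual
#4 head=8: st.MEM i8 no-port MEM/MEM
#5 head=9: st.MEM xor.ALU i9,i10 dual
#6 head=11: ld.MEM i11 WAW r3
#7 head=12: sll.ALU add.ALU i12,i13 dual

ISSUED = 11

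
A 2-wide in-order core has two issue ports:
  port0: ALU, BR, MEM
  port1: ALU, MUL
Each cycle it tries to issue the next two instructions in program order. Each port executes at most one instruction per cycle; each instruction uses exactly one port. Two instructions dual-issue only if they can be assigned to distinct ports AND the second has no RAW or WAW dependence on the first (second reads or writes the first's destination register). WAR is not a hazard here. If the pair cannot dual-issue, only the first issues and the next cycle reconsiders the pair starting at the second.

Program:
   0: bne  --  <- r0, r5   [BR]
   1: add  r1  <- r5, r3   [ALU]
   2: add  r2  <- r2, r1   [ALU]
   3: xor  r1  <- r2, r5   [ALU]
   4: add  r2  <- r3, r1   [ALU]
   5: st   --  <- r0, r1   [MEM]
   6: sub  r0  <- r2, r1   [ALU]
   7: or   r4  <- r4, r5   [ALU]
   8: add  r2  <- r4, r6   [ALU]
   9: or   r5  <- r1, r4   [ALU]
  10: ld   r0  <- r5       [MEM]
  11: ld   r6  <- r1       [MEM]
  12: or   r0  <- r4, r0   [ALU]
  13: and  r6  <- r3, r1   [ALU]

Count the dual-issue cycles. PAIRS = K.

PAIRS = 5

  cy0 -> i0/i1 (bne;add) pair
  cy1 -> i2 (add) RAW r2
  cy2 -> i3 (xor) RAW r1
  cy3 -> i4/i5 (add;st) pair
  cy4 -> i6/i7 (sub;or) pair
  cy5 -> i8/i9 (add;or) pair
  cy6 -> i10 (ld) no-port MEM/MEM
  cy7 -> i11/i12 (ld;or) pair
  cy8 -> i13 (and) tail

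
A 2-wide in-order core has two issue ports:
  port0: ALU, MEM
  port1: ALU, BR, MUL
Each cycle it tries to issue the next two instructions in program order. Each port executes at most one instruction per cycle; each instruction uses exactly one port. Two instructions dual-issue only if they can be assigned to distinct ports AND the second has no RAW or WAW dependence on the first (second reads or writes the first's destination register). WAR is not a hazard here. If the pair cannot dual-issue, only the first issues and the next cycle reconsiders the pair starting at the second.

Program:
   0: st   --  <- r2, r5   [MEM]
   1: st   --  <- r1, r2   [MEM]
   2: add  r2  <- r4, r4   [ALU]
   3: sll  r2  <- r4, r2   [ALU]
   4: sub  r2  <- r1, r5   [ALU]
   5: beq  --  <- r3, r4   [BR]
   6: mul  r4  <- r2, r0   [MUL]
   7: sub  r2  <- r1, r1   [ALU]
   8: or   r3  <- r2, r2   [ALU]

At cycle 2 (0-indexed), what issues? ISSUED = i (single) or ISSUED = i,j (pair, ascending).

[0] i0  st.MEM  -- no-port MEM/MEM
[1] i1/i2  st.MEM add.ALU  -- pair
[2] i3  sll.ALU  -- WAW r2
[3] i4/i5  sub.ALU beq.BR  -- pair
[4] i6/i7  mul.MUL sub.ALU  -- pair
[5] i8  or.ALU  -- tail

ISSUED = 3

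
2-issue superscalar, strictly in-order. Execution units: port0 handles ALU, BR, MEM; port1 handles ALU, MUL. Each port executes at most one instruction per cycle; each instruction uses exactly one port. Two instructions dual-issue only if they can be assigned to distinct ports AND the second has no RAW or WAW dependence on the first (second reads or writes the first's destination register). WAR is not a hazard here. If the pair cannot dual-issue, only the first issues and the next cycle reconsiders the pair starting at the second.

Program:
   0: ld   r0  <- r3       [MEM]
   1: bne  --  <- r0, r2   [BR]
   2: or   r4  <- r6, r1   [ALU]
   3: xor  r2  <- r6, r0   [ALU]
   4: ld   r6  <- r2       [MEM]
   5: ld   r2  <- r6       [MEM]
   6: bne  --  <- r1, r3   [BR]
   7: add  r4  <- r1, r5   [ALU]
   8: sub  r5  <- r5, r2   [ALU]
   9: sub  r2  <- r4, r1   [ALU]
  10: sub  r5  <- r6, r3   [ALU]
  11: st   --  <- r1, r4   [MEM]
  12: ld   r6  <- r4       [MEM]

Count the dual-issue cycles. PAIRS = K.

PAIRS = 4

#0 head=0: ld.MEM i0 no-port MEM/BR
#1 head=1: bne.BR;or.ALU i1,i2 pair
#2 head=3: xor.ALU i3 RAW r2
#3 head=4: ld.MEM i4 no-port MEM/MEM
#4 head=5: ld.MEM i5 no-port MEM/BR
#5 head=6: bne.BR;add.ALU i6,i7 pair
#6 head=8: sub.ALU;sub.ALU i8,i9 pair
#7 head=10: sub.ALU;st.MEM i10,i11 pair
#8 head=12: ld.MEM i12 tail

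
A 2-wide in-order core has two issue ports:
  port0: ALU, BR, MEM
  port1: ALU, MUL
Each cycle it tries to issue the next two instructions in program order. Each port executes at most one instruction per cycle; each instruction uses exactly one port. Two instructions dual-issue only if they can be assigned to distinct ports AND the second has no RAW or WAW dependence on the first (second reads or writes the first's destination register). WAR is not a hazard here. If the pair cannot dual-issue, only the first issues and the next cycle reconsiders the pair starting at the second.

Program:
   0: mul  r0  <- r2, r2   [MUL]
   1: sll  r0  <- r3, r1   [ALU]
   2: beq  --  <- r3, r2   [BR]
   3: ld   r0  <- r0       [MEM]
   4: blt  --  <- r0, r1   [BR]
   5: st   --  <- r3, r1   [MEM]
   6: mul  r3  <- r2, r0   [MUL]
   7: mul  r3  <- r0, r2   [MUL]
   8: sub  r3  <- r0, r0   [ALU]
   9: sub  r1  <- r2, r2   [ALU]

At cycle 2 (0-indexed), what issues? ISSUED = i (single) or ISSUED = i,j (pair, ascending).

  cy0 -> i0 (mul.MUL) WAW r0
  cy1 -> i1&i2 (sll.ALU/beq.BR) pair
  cy2 -> i3 (ld.MEM) no-port MEM/BR
  cy3 -> i4 (blt.BR) no-port BR/MEM
  cy4 -> i5&i6 (st.MEM/mul.MUL) pair
  cy5 -> i7 (mul.MUL) WAW r3
  cy6 -> i8&i9 (sub.ALU/sub.ALU) pair

ISSUED = 3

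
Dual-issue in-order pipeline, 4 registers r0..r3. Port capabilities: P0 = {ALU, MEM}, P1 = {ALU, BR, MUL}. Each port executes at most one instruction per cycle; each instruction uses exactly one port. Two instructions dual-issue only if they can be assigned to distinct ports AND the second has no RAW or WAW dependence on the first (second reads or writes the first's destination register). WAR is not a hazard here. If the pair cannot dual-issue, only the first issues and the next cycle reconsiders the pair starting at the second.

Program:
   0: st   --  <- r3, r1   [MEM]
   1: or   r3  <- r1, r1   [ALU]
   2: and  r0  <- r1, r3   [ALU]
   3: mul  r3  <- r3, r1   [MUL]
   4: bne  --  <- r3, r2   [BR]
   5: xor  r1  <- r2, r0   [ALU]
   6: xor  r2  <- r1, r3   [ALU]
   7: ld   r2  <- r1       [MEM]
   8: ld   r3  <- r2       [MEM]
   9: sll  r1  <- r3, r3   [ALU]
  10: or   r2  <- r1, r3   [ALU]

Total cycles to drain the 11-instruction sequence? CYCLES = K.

0. st.MEM+or.ALU @i0+i1  | 2-wide
1. and.ALU+mul.MUL @i2+i3  | 2-wide
2. bne.BR+xor.ALU @i4+i5  | 2-wide
3. xor.ALU @i6  | WAW r2
4. ld.MEM @i7  | no-port MEM/MEM
5. ld.MEM @i8  | RAW r3
6. sll.ALU @i9  | RAW r1
7. or.ALU @i10  | tail

CYCLES = 8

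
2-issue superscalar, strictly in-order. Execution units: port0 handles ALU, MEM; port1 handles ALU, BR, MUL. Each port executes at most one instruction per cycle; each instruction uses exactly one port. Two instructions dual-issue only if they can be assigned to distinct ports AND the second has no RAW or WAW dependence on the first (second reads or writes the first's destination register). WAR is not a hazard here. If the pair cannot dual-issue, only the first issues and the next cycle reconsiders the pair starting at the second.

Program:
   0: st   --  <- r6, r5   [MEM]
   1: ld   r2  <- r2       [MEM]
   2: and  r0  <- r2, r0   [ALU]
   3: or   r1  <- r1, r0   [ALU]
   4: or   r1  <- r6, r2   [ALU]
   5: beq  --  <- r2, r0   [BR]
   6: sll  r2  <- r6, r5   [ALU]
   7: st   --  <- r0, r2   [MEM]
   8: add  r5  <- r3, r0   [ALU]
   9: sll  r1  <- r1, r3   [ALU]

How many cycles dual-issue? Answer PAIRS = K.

PAIRS = 2

0. st @i0  | no-port MEM/MEM
1. ld @i1  | RAW r2
2. and @i2  | RAW r0
3. or @i3  | WAW r1
4. or/beq @i4/i5  | dual
5. sll @i6  | RAW r2
6. st/add @i7/i8  | dual
7. sll @i9  | tail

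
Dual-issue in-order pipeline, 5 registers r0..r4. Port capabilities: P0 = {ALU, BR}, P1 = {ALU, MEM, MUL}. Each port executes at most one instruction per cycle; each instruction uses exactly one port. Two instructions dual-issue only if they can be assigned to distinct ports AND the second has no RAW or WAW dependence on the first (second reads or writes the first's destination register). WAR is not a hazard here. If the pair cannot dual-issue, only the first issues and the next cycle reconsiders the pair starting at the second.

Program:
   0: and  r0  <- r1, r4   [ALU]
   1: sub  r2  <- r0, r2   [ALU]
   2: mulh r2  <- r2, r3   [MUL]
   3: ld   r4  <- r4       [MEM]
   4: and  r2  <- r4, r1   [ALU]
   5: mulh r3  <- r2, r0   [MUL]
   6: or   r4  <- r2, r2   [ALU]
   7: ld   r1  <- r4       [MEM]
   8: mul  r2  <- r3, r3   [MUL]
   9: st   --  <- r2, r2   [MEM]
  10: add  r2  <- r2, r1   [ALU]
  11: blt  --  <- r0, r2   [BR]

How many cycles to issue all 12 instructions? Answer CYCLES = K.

CYCLES = 10

c0: i0 and  RAW r0
c1: i1 sub  RAW+WAW r2
c2: i2 mulh  no-port MUL/MEM
c3: i3 ld  RAW r4
c4: i4 and  RAW r2
c5: i5&i6 mulh/or  pair
c6: i7 ld  no-port MEM/MUL
c7: i8 mul  no-port MUL/MEM
c8: i9&i10 st/add  pair
c9: i11 blt  tail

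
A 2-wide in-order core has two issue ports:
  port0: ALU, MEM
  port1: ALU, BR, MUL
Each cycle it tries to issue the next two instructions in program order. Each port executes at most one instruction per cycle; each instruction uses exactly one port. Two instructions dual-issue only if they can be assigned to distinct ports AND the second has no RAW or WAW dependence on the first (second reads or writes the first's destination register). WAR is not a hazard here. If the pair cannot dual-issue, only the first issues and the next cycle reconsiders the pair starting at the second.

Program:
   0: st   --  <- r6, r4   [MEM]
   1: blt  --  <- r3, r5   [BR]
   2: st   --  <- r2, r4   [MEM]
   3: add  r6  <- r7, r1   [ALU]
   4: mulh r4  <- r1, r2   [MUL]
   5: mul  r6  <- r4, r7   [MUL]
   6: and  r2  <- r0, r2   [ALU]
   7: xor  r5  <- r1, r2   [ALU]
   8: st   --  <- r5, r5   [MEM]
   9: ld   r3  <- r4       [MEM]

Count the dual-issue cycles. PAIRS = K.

PAIRS = 3

c0: i0&i1 st.MEM blt.BR  2-wide
c1: i2&i3 st.MEM add.ALU  2-wide
c2: i4 mulh.MUL  no-port MUL/MUL
c3: i5&i6 mul.MUL and.ALU  2-wide
c4: i7 xor.ALU  RAW r5
c5: i8 st.MEM  no-port MEM/MEM
c6: i9 ld.MEM  tail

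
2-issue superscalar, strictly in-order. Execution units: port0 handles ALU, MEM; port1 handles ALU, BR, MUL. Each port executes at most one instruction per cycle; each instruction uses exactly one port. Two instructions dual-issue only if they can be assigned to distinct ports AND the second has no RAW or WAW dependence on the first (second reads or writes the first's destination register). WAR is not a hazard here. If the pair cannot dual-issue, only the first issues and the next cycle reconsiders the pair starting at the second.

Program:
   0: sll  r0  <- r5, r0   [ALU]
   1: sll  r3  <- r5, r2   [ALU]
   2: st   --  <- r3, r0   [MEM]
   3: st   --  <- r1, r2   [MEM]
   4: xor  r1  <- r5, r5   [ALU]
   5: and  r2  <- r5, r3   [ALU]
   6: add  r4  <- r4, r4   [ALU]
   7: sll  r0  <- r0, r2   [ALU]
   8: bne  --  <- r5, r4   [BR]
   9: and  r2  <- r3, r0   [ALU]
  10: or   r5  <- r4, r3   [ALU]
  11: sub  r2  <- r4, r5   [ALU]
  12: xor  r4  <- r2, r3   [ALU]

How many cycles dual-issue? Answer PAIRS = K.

PAIRS = 5

  cy0 -> i0,i1 (sll+sll) pair
  cy1 -> i2 (st) no-port MEM/MEM
  cy2 -> i3,i4 (st+xor) pair
  cy3 -> i5,i6 (and+add) pair
  cy4 -> i7,i8 (sll+bne) pair
  cy5 -> i9,i10 (and+or) pair
  cy6 -> i11 (sub) RAW r2
  cy7 -> i12 (xor) tail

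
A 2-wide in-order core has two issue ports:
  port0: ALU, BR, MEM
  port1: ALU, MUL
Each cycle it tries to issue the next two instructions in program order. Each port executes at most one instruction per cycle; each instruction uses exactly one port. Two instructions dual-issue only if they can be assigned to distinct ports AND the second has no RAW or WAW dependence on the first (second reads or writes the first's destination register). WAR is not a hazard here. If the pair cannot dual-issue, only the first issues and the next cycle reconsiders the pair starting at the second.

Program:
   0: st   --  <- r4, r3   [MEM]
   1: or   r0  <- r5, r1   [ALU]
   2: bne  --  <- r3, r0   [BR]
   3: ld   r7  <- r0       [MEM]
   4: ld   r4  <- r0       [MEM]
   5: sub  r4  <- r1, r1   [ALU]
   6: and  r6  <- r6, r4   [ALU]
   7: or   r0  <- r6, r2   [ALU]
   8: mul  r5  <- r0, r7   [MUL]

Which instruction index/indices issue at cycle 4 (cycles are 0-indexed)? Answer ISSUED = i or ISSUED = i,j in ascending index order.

[0] i0,i1  st.MEM;or.ALU  -- 2-wide
[1] i2  bne.BR  -- no-port BR/MEM
[2] i3  ld.MEM  -- no-port MEM/MEM
[3] i4  ld.MEM  -- WAW r4
[4] i5  sub.ALU  -- RAW r4
[5] i6  and.ALU  -- RAW r6
[6] i7  or.ALU  -- RAW r0
[7] i8  mul.MUL  -- tail

ISSUED = 5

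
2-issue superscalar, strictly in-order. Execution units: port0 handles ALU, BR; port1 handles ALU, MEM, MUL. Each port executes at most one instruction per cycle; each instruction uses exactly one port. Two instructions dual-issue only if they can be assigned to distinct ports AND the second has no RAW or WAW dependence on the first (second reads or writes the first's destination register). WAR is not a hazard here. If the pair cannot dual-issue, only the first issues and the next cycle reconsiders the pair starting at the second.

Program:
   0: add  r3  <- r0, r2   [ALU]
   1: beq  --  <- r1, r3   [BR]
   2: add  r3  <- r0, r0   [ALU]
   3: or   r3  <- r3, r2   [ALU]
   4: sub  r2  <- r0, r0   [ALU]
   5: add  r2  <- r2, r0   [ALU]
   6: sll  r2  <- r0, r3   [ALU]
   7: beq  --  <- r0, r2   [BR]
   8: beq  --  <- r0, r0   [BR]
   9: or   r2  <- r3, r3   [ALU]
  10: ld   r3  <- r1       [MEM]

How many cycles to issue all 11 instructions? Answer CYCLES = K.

t=0 i0:add.ALU ; RAW r3
t=1 i1/i2:beq.BR/add.ALU ; dual
t=2 i3/i4:or.ALU/sub.ALU ; dual
t=3 i5:add.ALU ; WAW r2
t=4 i6:sll.ALU ; RAW r2
t=5 i7:beq.BR ; no-port BR/BR
t=6 i8/i9:beq.BR/or.ALU ; dual
t=7 i10:ld.MEM ; tail

CYCLES = 8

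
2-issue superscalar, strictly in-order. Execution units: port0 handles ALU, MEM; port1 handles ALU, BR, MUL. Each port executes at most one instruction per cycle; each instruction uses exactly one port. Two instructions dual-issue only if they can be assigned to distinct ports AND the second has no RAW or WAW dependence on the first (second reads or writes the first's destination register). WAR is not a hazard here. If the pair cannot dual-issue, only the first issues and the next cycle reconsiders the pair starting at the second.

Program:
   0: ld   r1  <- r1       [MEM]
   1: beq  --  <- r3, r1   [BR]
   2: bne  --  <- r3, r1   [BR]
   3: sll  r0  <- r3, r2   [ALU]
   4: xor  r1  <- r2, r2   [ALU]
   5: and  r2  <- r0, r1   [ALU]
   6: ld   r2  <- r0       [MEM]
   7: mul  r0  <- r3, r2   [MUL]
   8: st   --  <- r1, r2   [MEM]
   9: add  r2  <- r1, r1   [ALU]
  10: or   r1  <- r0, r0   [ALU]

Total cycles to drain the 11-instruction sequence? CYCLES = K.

  cy0 -> i0 (ld) RAW r1
  cy1 -> i1 (beq) no-port BR/BR
  cy2 -> i2,i3 (bne+sll) dual
  cy3 -> i4 (xor) RAW r1
  cy4 -> i5 (and) WAW r2
  cy5 -> i6 (ld) RAW r2
  cy6 -> i7,i8 (mul+st) dual
  cy7 -> i9,i10 (add+or) dual

CYCLES = 8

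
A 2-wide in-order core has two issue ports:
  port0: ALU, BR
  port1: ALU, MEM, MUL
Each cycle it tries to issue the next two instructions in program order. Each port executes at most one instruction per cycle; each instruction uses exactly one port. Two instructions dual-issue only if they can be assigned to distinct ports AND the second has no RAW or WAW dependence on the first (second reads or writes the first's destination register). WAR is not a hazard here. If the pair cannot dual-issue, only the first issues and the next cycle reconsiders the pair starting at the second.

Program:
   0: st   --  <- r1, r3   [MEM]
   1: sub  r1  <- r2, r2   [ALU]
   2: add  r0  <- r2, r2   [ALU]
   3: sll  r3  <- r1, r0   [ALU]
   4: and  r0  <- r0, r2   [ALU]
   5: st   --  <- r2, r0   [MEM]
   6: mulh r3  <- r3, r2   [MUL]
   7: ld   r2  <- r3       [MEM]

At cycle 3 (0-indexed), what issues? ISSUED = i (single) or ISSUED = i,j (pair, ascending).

t=0 i0/i1:st/sub ; pair
t=1 i2:add ; RAW r0
t=2 i3/i4:sll/and ; pair
t=3 i5:st ; no-port MEM/MUL
t=4 i6:mulh ; no-port MUL/MEM
t=5 i7:ld ; tail

ISSUED = 5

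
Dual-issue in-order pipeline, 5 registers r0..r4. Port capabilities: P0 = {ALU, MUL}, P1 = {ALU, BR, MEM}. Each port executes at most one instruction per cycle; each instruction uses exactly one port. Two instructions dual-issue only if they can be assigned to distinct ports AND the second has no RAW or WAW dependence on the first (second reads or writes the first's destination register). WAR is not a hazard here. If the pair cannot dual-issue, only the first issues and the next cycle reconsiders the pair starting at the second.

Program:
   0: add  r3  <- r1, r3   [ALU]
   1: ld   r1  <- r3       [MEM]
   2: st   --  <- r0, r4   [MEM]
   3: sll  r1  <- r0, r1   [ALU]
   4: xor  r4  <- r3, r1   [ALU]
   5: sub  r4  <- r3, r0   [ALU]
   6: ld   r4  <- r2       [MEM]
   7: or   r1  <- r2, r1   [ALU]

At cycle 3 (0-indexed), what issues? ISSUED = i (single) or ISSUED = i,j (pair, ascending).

c0: i0 add  RAW r3
c1: i1 ld  no-port MEM/MEM
c2: i2&i3 st+sll  pair
c3: i4 xor  WAW r4
c4: i5 sub  WAW r4
c5: i6&i7 ld+or  pair

ISSUED = 4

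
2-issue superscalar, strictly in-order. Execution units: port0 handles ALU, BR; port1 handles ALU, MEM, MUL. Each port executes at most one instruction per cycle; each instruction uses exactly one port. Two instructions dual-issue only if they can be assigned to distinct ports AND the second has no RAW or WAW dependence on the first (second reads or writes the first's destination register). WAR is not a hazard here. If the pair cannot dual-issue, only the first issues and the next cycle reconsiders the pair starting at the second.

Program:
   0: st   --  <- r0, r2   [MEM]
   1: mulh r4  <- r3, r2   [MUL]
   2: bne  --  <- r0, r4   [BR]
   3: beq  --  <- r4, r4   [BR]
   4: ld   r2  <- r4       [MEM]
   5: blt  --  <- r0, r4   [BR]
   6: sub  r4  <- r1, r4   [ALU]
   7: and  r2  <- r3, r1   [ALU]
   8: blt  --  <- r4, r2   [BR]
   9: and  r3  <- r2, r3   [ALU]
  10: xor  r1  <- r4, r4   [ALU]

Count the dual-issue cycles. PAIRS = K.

0. st @i0  | no-port MEM/MUL
1. mulh @i1  | RAW r4
2. bne @i2  | no-port BR/BR
3. beq;ld @i3,i4  | dual
4. blt;sub @i5,i6  | dual
5. and @i7  | RAW r2
6. blt;and @i8,i9  | dual
7. xor @i10  | tail

PAIRS = 3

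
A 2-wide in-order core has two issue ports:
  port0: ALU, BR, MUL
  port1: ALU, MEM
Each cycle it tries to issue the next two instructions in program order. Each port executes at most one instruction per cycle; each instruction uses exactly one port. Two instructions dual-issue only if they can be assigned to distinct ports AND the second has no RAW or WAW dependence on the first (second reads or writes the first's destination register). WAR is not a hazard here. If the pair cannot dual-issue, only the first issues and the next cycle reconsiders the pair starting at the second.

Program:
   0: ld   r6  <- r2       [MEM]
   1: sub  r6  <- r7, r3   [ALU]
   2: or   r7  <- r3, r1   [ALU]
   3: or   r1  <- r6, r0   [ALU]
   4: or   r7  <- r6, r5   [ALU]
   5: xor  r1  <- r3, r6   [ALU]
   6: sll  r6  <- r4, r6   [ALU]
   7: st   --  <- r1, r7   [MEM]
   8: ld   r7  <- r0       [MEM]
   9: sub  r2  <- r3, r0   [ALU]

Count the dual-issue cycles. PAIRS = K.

PAIRS = 4

0. ld.MEM @i0  | WAW r6
1. sub.ALU or.ALU @i1,i2  | pair
2. or.ALU or.ALU @i3,i4  | pair
3. xor.ALU sll.ALU @i5,i6  | pair
4. st.MEM @i7  | no-port MEM/MEM
5. ld.MEM sub.ALU @i8,i9  | pair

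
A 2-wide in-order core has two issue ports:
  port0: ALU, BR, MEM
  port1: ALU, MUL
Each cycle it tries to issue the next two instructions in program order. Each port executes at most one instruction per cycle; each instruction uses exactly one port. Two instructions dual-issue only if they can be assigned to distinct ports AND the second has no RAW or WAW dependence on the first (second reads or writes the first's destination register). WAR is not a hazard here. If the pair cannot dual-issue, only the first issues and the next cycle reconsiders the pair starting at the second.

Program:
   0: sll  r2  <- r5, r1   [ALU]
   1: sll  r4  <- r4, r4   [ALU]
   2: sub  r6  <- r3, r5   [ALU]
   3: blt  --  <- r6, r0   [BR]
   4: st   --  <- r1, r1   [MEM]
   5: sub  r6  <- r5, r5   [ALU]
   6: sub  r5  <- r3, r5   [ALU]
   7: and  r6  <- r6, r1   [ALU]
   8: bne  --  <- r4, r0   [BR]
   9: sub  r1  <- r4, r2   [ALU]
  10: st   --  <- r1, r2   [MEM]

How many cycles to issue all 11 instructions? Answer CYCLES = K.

#0 head=0: sll;sll i0&i1 pair
#1 head=2: sub i2 RAW r6
#2 head=3: blt i3 no-port BR/MEM
#3 head=4: st;sub i4&i5 pair
#4 head=6: sub;and i6&i7 pair
#5 head=8: bne;sub i8&i9 pair
#6 head=10: st i10 tail

CYCLES = 7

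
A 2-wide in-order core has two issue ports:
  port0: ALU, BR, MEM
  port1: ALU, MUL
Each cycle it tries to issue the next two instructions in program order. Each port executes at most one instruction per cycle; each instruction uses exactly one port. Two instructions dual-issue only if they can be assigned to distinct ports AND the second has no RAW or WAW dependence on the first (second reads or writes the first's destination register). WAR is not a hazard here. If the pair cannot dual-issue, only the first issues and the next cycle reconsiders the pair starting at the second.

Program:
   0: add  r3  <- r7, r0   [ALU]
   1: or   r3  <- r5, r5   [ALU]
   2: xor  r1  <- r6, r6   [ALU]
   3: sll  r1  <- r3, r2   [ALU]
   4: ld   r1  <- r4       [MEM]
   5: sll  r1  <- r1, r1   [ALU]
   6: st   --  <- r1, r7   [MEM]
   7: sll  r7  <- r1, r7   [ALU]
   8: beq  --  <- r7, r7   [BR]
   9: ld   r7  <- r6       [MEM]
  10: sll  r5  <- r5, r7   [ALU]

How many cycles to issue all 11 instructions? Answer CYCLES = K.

0. add @i0  | WAW r3
1. or/xor @i1&i2  | pair
2. sll @i3  | WAW r1
3. ld @i4  | RAW+WAW r1
4. sll @i5  | RAW r1
5. st/sll @i6&i7  | pair
6. beq @i8  | no-port BR/MEM
7. ld @i9  | RAW r7
8. sll @i10  | tail

CYCLES = 9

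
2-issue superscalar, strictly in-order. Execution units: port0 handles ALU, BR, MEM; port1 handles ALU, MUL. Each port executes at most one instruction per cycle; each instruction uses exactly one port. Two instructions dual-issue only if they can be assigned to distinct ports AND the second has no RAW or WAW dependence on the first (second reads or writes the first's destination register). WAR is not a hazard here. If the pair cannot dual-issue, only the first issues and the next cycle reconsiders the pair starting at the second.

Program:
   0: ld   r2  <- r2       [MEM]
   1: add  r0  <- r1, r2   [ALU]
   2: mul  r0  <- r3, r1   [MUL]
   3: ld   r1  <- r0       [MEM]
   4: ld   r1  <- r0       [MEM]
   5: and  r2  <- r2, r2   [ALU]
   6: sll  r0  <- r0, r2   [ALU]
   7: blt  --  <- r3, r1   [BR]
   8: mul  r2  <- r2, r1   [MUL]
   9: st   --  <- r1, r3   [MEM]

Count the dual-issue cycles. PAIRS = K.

  cy0 -> i0 (ld) RAW r2
  cy1 -> i1 (add) WAW r0
  cy2 -> i2 (mul) RAW r0
  cy3 -> i3 (ld) no-port MEM/MEM
  cy4 -> i4&i5 (ld and) dual
  cy5 -> i6&i7 (sll blt) dual
  cy6 -> i8&i9 (mul st) dual

PAIRS = 3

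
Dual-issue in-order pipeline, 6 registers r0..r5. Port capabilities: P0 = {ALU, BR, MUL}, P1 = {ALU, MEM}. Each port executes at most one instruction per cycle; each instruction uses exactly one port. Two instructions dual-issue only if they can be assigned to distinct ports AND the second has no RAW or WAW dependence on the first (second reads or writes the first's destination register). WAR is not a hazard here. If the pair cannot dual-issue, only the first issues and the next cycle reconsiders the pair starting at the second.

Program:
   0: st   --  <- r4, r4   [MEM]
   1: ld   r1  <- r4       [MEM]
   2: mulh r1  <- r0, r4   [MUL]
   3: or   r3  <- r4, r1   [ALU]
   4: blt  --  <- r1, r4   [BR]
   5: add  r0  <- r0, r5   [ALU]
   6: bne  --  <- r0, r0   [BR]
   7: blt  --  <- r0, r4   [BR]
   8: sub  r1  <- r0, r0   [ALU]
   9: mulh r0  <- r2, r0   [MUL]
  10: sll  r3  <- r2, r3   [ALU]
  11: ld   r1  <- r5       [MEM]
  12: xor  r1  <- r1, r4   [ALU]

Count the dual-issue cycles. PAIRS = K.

PAIRS = 3

#0 head=0: st.MEM i0 no-port MEM/MEM
#1 head=1: ld.MEM i1 WAW r1
#2 head=2: mulh.MUL i2 RAW r1
#3 head=3: or.ALU blt.BR i3&i4 pair
#4 head=5: add.ALU i5 RAW r0
#5 head=6: bne.BR i6 no-port BR/BR
#6 head=7: blt.BR sub.ALU i7&i8 pair
#7 head=9: mulh.MUL sll.ALU i9&i10 pair
#8 head=11: ld.MEM i11 RAW+WAW r1
#9 head=12: xor.ALU i12 tail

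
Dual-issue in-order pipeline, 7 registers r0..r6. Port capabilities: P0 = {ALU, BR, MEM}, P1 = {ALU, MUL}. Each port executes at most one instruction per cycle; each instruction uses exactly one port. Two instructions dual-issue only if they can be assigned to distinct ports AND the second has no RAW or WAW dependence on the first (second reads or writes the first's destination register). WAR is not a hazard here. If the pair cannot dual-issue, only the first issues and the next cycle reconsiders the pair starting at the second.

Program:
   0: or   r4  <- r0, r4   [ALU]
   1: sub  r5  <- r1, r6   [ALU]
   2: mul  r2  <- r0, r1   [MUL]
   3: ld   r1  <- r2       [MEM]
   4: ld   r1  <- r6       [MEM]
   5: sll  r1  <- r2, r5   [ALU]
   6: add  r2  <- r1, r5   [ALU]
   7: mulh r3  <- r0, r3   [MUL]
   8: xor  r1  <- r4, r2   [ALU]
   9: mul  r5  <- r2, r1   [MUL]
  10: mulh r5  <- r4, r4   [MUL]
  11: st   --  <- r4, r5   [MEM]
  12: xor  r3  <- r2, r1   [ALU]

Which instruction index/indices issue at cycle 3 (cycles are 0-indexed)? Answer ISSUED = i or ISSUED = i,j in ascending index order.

0. or.ALU sub.ALU @i0,i1  | 2-wide
1. mul.MUL @i2  | RAW r2
2. ld.MEM @i3  | no-port MEM/MEM
3. ld.MEM @i4  | WAW r1
4. sll.ALU @i5  | RAW r1
5. add.ALU mulh.MUL @i6,i7  | 2-wide
6. xor.ALU @i8  | RAW r1
7. mul.MUL @i9  | no-port MUL/MUL
8. mulh.MUL @i10  | RAW r5
9. st.MEM xor.ALU @i11,i12  | 2-wide

ISSUED = 4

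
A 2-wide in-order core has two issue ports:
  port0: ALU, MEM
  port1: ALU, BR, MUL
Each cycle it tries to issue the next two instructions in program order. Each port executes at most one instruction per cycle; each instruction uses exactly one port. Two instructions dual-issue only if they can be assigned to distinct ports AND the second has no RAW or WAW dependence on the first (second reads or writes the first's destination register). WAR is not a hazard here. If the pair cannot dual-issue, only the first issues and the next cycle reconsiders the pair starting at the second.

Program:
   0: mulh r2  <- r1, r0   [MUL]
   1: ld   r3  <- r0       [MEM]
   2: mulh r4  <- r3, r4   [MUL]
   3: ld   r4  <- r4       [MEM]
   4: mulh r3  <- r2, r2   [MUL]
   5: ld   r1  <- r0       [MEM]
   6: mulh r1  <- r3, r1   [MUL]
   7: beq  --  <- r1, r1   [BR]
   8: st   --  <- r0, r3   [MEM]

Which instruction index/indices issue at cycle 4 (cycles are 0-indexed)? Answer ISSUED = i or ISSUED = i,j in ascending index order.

  cy0 -> i0+i1 (mulh.MUL ld.MEM) pair
  cy1 -> i2 (mulh.MUL) RAW+WAW r4
  cy2 -> i3+i4 (ld.MEM mulh.MUL) pair
  cy3 -> i5 (ld.MEM) RAW+WAW r1
  cy4 -> i6 (mulh.MUL) no-port MUL/BR
  cy5 -> i7+i8 (beq.BR st.MEM) pair

ISSUED = 6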